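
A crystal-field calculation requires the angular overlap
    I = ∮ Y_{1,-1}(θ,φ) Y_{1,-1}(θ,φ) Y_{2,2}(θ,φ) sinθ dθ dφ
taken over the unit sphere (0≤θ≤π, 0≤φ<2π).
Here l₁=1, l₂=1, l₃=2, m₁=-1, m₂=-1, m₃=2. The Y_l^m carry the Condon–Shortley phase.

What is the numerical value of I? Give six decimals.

0.309019

m-sum 0 ✓  L=4 even ✓  0≤2≤2 ✓
Π(2lᵢ+1) = 3×3×5 = 45
triangle coeff Δ(1,1,2) = 1/30
Σ_t [0,0]: t=0:+1/1 = 1/1
(3j)²=2/15 [(1 1 2; 0 0 0)], sign=+1
Σ_t [0,0]: t=0:+1/4 = 1/4
(3j)²=1/5 [(1 1 2; -1 -1 2)], sign=+1
⇒ 4πI² = 6/5
I = (+1)√(6/5/(4π)) = 0.30901936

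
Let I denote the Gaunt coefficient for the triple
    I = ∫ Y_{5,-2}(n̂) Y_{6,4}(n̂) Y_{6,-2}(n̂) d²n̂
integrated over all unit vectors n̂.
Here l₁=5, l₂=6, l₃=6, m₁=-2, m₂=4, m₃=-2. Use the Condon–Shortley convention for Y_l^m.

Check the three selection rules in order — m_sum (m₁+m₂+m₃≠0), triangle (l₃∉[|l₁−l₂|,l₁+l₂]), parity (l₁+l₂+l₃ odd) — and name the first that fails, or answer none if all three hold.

Σmᵢ = 0  ✓
l₃∈[|l₁−l₂|,l₁+l₂]=[1,11], have l₃=6  ✓
Σlᵢ = 17 ⇒ odd  ✗

parity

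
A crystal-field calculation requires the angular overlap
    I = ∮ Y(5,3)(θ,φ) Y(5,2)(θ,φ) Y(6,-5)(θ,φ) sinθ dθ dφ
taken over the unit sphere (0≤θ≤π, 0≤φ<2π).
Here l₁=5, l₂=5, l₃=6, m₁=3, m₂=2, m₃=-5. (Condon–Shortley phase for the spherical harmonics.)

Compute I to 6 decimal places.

Checks pass: Σm=0; 16 even; l₃=6∈[0,10].
(2·5+1)(2·5+1)(2·6+1) = 1573
Δ: 4! 6! 6! / 17! → 1/28588560
sum: t=0:+1/345600 t=1:−1/13824 t=2:+1/5184 t=3:−1/13824 t=4:+1/345600 = 7/129600
3j²(5 5 6; 0 0 0) = Δ·Π!·Σ² = 80/7293  (sign +1)
sum: t=1:−1/518400 t=2:+1/345600 = 1/1036800
3j²(5 5 6; 3 2 -5) = Δ·Π!·Σ² = 7/2210  (sign -1)
combine: 4πI² = 1573·80/7293·7/2210 = 616/11271
take √, sign -1: I = -0.06594839

-0.065948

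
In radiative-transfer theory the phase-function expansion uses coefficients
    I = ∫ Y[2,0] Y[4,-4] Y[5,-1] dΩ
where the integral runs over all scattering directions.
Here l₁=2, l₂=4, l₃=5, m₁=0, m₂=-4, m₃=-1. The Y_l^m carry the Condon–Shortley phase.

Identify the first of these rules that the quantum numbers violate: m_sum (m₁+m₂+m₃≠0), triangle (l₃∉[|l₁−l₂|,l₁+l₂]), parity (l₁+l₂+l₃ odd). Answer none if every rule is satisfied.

m_sum

m₁+m₂+m₃ = 0 − 4 − 1 = -5  ✗
triangle: |2−4|=2 ≤ l₃=5 ≤ 2+4=6
parity: l₁+l₂+l₃ = 11 is odd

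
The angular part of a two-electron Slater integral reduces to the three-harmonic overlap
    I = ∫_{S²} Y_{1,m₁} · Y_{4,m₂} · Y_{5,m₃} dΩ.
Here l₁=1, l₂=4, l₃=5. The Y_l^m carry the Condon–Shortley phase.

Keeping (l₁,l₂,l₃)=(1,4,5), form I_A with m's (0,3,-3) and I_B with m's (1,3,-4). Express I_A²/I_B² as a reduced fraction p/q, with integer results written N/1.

4/9

Same 1,4,5: normalisation and zero-m 3j drop out of the ratio.
A: Δ: 0! 2! 8! / 11! → 1/495; sum: t=0:+1/5040 = 1/5040; 3j²(1 4 5; 0 3 -3) = Δ·Π!·Σ² = 16/495  (sign +1)
B: Δ: 0! 2! 8! / 11! → 1/495; sum: t=0:+1/10080 = 1/10080; 3j²(1 4 5; 1 3 -4) = Δ·Π!·Σ² = 4/55  (sign -1)
I_A²/I_B² = (16/495)/(4/55) = 4/9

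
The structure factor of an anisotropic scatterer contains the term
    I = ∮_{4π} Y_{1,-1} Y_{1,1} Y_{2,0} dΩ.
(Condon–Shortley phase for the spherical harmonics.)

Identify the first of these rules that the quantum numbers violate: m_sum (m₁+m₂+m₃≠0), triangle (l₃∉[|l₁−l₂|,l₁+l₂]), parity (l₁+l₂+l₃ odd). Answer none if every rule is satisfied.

none

m₁+m₂+m₃ = -1 + 1 + 0 = 0  ✓
triangle: |1−1|=0 ≤ l₃=2 ≤ 1+1=2  ✓
parity: l₁+l₂+l₃ = 4 is even  ✓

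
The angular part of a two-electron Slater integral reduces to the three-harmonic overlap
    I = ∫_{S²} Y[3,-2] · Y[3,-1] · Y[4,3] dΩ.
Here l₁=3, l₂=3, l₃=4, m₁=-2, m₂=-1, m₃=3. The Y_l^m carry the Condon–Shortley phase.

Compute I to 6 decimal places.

m-sum 0 ✓  L=10 even ✓  0≤4≤6 ✓
Π(2lᵢ+1) = 7×7×9 = 441
triangle coeff Δ(3,3,4) = 1/34650
Σ_t [0,2]: t=0:+1/72 t=1:−1/16 t=2:+1/72 = -5/144
(3j)²=2/77 [(3 3 4; 0 0 0)], sign=-1
Σ_t [1,2]: t=1:−1/144 t=2:+1/288 = -1/288
(3j)²=1/99 [(3 3 4; -2 -1 3)], sign=+1
⇒ 4πI² = 14/121
I = (-1)√(14/121/(4π)) = -0.09595473

-0.095955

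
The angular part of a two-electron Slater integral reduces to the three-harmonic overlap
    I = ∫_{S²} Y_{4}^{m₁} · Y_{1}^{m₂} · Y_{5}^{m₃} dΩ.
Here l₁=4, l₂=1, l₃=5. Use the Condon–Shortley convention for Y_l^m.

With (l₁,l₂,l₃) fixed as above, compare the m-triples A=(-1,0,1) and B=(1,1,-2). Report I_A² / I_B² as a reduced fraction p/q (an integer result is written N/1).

l's match ⇒ only the (l;m) 3-j factors differ between A and B.
A: triangle coeff Δ(4,1,5) = 1/495; Σ_t [0,0]: t=0:+1/720 = 1/720; (3j)²=8/165 [(4 1 5; -1 0 1)], sign=+1
B: triangle coeff Δ(4,1,5) = 1/495; Σ_t [0,0]: t=0:+1/1440 = 1/1440; (3j)²=7/165 [(4 1 5; 1 1 -2)], sign=-1
I_A²/I_B² = (8/165)/(7/165) = 8/7

8/7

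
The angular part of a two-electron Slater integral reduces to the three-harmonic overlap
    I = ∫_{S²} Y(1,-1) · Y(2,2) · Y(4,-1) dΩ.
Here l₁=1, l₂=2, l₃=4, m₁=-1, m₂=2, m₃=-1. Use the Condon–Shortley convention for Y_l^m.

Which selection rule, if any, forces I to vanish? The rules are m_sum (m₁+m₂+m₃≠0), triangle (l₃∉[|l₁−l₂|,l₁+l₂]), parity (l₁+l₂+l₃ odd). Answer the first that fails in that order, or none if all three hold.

triangle

azimuthal sum: -1 + 2 − 1 = 0  ✓
1 ≤ 4 ≤ 3 (triangle on l)  ✗
L = 1 + 2 + 4 = 7 (odd)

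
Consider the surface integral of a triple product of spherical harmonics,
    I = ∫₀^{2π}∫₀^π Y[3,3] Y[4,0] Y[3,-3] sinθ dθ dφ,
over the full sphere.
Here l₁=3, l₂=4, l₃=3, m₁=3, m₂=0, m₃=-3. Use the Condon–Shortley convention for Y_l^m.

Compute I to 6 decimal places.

-0.076935

Checks pass: Σm=0; 10 even; l₃=3∈[1,7].
(2·3+1)(2·4+1)(2·3+1) = 441
Δ: 4! 2! 4! / 11! → 1/34650
sum: t=1:−1/72 t=2:+1/16 t=3:−1/72 = 5/144
3j²(3 4 3; 0 0 0) = Δ·Π!·Σ² = 2/77  (sign -1)
sum: t=0:+1/1152 = 1/1152
3j²(3 4 3; 3 0 -3) = Δ·Π!·Σ² = 1/154  (sign +1)
combine: 4πI² = 441·2/77·1/154 = 9/121
take √, sign -1: I = -0.07693494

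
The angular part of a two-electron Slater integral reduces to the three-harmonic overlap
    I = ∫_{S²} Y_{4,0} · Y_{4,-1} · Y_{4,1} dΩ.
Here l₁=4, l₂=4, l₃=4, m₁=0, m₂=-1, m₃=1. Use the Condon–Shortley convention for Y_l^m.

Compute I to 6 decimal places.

m-sum 0 ✓  L=12 even ✓  0≤4≤8 ✓
Π(2lᵢ+1) = 9×9×9 = 729
triangle coeff Δ(4,4,4) = 1/450450
Σ_t [0,4]: t=0:+1/13824 t=1:−1/216 t=2:+1/64 t=3:−1/216 t=4:+1/13824 = 5/768
(3j)²=18/1001 [(4 4 4; 0 0 0)], sign=+1
Σ_t [0,3]: t=0:+1/3456 t=1:−1/144 t=2:+1/96 t=3:−1/864 = 1/384
(3j)²=9/2002 [(4 4 4; 0 -1 1)], sign=-1
⇒ 4πI² = 59049/1002001
I = (-1)√(59049/1002001/(4π)) = -0.06848055

-0.068481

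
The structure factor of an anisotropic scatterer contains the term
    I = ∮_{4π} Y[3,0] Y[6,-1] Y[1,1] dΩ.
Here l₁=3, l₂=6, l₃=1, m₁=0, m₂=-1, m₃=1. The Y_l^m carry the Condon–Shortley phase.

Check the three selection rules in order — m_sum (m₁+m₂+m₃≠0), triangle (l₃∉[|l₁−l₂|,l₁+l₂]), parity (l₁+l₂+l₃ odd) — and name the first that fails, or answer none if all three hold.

triangle

azimuthal sum: 0 − 1 + 1 = 0  ✓
3 ≤ 1 ≤ 9 (triangle on l)  ✗
L = 3 + 6 + 1 = 10 (even)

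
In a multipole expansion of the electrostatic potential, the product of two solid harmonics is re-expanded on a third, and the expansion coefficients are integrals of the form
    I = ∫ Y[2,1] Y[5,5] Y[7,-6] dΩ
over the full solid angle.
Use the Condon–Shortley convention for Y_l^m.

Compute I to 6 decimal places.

0.191646

Rules hold: Σm=0, L=14 even, 3≤7≤7.
N = 5·11·15 = 825
Δ = 0!·4!·10!/15! = 1/15015
Racah Σ t=0..0: t=0:+1/57600 = 1/57600
⇒ 3j(2 5 7; 0 0 0)² = 21/715, sgn -1
Racah Σ t=0..0: t=0:+1/21772800 = 1/21772800
⇒ 3j(2 5 7; 1 5 -6)² = 2/105, sgn -1
4πI² = N·(3j₀)²·(3jₘ)² = 6/13
I = +1·√(0.461538/4π) = 0.19164567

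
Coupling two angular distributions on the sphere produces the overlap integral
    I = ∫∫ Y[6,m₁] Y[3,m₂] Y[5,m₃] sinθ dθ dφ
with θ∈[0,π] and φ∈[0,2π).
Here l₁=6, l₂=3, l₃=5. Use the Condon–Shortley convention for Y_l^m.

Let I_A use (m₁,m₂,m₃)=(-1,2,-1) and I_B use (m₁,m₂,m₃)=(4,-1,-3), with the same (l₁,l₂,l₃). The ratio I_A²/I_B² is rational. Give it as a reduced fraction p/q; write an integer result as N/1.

l's match ⇒ only the (l;m) 3-j factors differ between A and B.
A: triangle coeff Δ(6,3,5) = 1/675675; Σ_t [3,4]: t=3:−1/6912 t=4:+1/17280 = -1/11520; (3j)²=2/143 [(6 3 5; -1 2 -1)], sign=-1
B: triangle coeff Δ(6,3,5) = 1/675675; Σ_t [0,2]: t=0:+1/69120 t=1:−1/30240 t=2:+1/322560 = -1/64512; (3j)²=10/1001 [(6 3 5; 4 -1 -3)], sign=-1
I_A²/I_B² = (2/143)/(10/1001) = 7/5

7/5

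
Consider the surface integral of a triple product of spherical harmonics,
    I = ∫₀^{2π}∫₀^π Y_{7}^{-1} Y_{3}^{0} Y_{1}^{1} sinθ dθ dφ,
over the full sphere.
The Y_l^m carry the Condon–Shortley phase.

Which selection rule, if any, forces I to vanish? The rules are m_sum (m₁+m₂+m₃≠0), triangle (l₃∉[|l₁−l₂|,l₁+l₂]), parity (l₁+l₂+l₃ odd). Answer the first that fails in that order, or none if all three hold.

m₁+m₂+m₃ = -1 + 0 + 1 = 0  ✓
triangle: |7−3|=4 ≤ l₃=1 ≤ 7+3=10  ✗
parity: l₁+l₂+l₃ = 11 is odd

triangle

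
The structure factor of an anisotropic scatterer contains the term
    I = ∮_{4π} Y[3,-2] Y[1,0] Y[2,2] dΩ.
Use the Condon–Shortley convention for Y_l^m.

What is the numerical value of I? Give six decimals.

Checks pass: Σm=0; 6 even; l₃=2∈[2,4].
(2·3+1)(2·1+1)(2·2+1) = 105
Δ: 2! 4! 0! / 7! → 1/105
sum: t=1:−1/4 = -1/4
3j²(3 1 2; 0 0 0) = Δ·Π!·Σ² = 3/35  (sign -1)
sum: t=1:−1/24 = -1/24
3j²(3 1 2; -2 0 2) = Δ·Π!·Σ² = 1/21  (sign -1)
combine: 4πI² = 105·3/35·1/21 = 3/7
take √, sign +1: I = 0.18467439

0.184674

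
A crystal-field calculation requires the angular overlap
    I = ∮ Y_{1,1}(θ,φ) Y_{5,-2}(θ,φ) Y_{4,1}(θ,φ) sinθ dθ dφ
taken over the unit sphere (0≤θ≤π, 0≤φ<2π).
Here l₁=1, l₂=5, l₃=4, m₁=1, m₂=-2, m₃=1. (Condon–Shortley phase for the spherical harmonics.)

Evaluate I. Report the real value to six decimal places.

0.225034

Checks pass: Σm=0; 10 even; l₃=4∈[4,6].
(2·1+1)(2·5+1)(2·4+1) = 297
Δ: 2! 0! 8! / 11! → 1/495
sum: t=1:−1/576 = -1/576
3j²(1 5 4; 0 0 0) = Δ·Π!·Σ² = 5/99  (sign -1)
sum: t=0:+1/1440 = 1/1440
3j²(1 5 4; 1 -2 1) = Δ·Π!·Σ² = 7/165  (sign -1)
combine: 4πI² = 297·5/99·7/165 = 7/11
take √, sign +1: I = 0.22503380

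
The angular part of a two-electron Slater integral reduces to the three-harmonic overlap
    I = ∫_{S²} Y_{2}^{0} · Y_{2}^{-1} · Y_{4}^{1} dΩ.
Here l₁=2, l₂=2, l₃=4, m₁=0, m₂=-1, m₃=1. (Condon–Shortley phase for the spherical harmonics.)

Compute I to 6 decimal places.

m-sum 0 ✓  L=8 even ✓  0≤4≤4 ✓
Π(2lᵢ+1) = 5×5×9 = 225
triangle coeff Δ(2,2,4) = 1/630
Σ_t [0,0]: t=0:+1/16 = 1/16
(3j)²=2/35 [(2 2 4; 0 0 0)], sign=+1
Σ_t [0,0]: t=0:+1/24 = 1/24
(3j)²=1/21 [(2 2 4; 0 -1 1)], sign=-1
⇒ 4πI² = 30/49
I = (-1)√(30/49/(4π)) = -0.22072812

-0.220728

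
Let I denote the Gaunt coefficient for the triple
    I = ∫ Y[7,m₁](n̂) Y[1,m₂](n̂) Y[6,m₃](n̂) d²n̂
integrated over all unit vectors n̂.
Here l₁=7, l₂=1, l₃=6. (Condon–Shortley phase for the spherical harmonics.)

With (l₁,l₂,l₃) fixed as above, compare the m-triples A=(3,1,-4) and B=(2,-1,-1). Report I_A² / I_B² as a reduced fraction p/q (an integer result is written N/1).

1/6

l's match ⇒ only the (l;m) 3-j factors differ between A and B.
A: triangle coeff Δ(7,1,6) = 1/1365; Σ_t [2,2]: t=2:+1/14515200 = 1/14515200; (3j)²=2/455 [(7 1 6; 3 1 -4)], sign=+1
B: triangle coeff Δ(7,1,6) = 1/1365; Σ_t [0,0]: t=0:+1/1209600 = 1/1209600; (3j)²=12/455 [(7 1 6; 2 -1 -1)], sign=-1
I_A²/I_B² = (2/455)/(12/455) = 1/6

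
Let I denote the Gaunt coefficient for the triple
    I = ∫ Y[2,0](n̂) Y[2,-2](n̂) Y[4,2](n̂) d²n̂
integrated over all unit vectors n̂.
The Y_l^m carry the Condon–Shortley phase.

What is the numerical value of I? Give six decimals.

m-sum 0 ✓  L=8 even ✓  0≤4≤4 ✓
Π(2lᵢ+1) = 5×5×9 = 225
triangle coeff Δ(2,2,4) = 1/630
Σ_t [0,0]: t=0:+1/16 = 1/16
(3j)²=2/35 [(2 2 4; 0 0 0)], sign=+1
Σ_t [0,0]: t=0:+1/96 = 1/96
(3j)²=1/42 [(2 2 4; 0 -2 2)], sign=+1
⇒ 4πI² = 15/49
I = (+1)√(15/49/(4π)) = 0.15607835

0.156078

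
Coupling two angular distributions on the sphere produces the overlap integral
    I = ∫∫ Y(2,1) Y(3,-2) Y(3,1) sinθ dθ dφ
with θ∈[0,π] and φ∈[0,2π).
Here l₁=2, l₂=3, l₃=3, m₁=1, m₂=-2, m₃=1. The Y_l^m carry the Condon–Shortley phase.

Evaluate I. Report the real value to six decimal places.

0.162868

m-sum 0 ✓  L=8 even ✓  1≤3≤5 ✓
Π(2lᵢ+1) = 5×7×7 = 245
triangle coeff Δ(2,3,3) = 1/3780
Σ_t [0,2]: t=0:+1/24 t=1:−1/4 t=2:+1/24 = -1/6
(3j)²=4/105 [(2 3 3; 0 0 0)], sign=+1
Σ_t [0,1]: t=0:+1/12 t=1:−1/48 = 1/16
(3j)²=1/28 [(2 3 3; 1 -2 1)], sign=+1
⇒ 4πI² = 1/3
I = (+1)√(1/3/(4π)) = 0.16286750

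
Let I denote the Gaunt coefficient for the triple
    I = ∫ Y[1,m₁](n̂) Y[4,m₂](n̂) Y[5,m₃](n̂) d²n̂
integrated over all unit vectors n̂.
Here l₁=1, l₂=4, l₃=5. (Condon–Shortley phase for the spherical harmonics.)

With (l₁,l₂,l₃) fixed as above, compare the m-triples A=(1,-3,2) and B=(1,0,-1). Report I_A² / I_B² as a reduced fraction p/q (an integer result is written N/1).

Shared (l₁,l₂,l₃)=(1,4,5): N and (l;000)² cancel in I_A²/I_B².
A: Δ = 0!·2!·8!/11! = 1/495; Racah Σ t=0..0: t=0:+1/10080 = 1/10080; ⇒ 3j(1 4 5; 1 -3 2)² = 1/165, sgn -1
B: Δ = 0!·2!·8!/11! = 1/495; Racah Σ t=0..0: t=0:+1/1152 = 1/1152; ⇒ 3j(1 4 5; 1 0 -1)² = 1/33, sgn +1
I_A²/I_B² = (1/165)/(1/33) = 1/5

1/5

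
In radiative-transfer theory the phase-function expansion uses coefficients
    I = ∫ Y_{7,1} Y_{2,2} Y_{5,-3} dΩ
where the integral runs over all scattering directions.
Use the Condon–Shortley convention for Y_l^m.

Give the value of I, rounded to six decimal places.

-0.043890

Rules hold: Σm=0, L=14 even, 5≤5≤9.
N = 15·5·11 = 825
Δ = 4!·10!·0!/15! = 1/15015
Racah Σ t=2..2: t=2:+1/57600 = 1/57600
⇒ 3j(7 2 5; 0 0 0)² = 21/715, sgn -1
Racah Σ t=4..4: t=4:+1/1935360 = 1/1935360
⇒ 3j(7 2 5; 1 2 -3)² = 1/1001, sgn +1
4πI² = N·(3j₀)²·(3jₘ)² = 45/1859
I = -1·√(0.0242066/4π) = -0.04388960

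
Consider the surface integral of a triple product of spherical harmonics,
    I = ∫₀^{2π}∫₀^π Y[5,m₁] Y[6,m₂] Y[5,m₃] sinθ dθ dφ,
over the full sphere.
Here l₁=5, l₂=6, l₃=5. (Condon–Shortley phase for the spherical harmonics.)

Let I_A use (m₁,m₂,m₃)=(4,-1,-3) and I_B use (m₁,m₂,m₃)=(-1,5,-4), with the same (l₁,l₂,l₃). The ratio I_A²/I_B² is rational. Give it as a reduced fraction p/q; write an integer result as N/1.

77/81

Shared (l₁,l₂,l₃)=(5,6,5): N and (l;000)² cancel in I_A²/I_B².
A: Δ = 6!·4!·6!/17! = 1/28588560; Racah Σ t=0..1: t=0:+1/518400 t=1:−1/138240 = -11/2073600; ⇒ 3j(5 6 5; 4 -1 -3)² = 77/4420, sgn -1
B: Δ = 6!·4!·6!/17! = 1/28588560; Racah Σ t=5..6: t=5:−1/518400 t=6:+1/2073600 = -1/691200; ⇒ 3j(5 6 5; -1 5 -4)² = 81/4420, sgn +1
I_A²/I_B² = (77/4420)/(81/4420) = 77/81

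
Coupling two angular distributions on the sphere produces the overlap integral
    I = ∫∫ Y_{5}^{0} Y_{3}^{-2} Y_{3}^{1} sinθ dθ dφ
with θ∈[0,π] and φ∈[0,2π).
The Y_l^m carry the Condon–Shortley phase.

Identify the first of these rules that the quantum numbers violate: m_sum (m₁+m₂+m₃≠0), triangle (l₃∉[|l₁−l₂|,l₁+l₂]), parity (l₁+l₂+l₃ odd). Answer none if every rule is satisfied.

azimuthal sum: 0 − 2 + 1 = -1  ✗
2 ≤ 3 ≤ 8 (triangle on l)
L = 5 + 3 + 3 = 11 (odd)

m_sum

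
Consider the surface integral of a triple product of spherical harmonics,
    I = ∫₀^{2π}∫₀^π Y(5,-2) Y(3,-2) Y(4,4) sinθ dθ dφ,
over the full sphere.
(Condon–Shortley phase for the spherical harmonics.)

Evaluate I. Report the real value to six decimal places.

-0.109480

Checks pass: Σm=0; 12 even; l₃=4∈[2,8].
(2·5+1)(2·3+1)(2·4+1) = 693
Δ: 4! 6! 2! / 13! → 1/180180
sum: t=1:−1/576 t=2:+1/144 t=3:−1/576 = 1/288
3j²(5 3 4; 0 0 0) = Δ·Π!·Σ² = 20/1001  (sign +1)
sum: t=1:−1/8640 = -1/8640
3j²(5 3 4; -2 -2 4) = Δ·Π!·Σ² = 14/1287  (sign -1)
combine: 4πI² = 693·20/1001·14/1287 = 280/1859
take √, sign -1: I = -0.10947990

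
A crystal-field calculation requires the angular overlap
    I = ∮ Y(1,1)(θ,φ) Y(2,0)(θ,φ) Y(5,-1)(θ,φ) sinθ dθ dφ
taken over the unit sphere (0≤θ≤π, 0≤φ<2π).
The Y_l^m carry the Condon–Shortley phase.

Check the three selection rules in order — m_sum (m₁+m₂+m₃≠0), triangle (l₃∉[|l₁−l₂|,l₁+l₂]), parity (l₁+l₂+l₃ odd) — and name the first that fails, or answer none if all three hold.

m₁+m₂+m₃ = 1 + 0 − 1 = 0  ✓
triangle: |1−2|=1 ≤ l₃=5 ≤ 1+2=3  ✗
parity: l₁+l₂+l₃ = 8 is even

triangle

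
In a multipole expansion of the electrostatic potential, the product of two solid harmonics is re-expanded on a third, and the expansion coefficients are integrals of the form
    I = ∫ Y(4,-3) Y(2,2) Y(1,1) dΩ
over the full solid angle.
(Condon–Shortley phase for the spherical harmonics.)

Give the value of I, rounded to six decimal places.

triangle: need 2≤l₃≤6, have 1; I=0

0.000000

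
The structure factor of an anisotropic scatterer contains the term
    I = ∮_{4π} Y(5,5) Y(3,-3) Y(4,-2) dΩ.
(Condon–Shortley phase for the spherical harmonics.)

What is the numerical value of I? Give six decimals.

m-sum 0 ✓  L=12 even ✓  2≤4≤8 ✓
Π(2lᵢ+1) = 11×7×9 = 693
triangle coeff Δ(5,3,4) = 1/180180
Σ_t [1,3]: t=1:−1/576 t=2:+1/144 t=3:−1/576 = 1/288
(3j)²=20/1001 [(5 3 4; 0 0 0)], sign=+1
Σ_t [0,0]: t=0:+1/34560 = 1/34560
(3j)²=5/286 [(5 3 4; 5 -3 -2)], sign=+1
⇒ 4πI² = 450/1859
I = (+1)√(450/1859/(4π)) = 0.13879110

0.138791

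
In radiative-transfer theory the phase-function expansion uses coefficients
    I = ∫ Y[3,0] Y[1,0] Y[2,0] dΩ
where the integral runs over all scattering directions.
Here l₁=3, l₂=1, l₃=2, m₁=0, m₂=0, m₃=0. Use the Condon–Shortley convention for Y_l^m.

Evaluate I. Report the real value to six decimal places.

0.247767

Checks pass: Σm=0; 6 even; l₃=2∈[2,4].
(2·3+1)(2·1+1)(2·2+1) = 105
Δ: 2! 4! 0! / 7! → 1/105
sum: t=1:−1/4 = -1/4
3j²(3 1 2; 0 0 0) = Δ·Π!·Σ² = 3/35  (sign -1)
(m-triple is (0,0,0) — same symbol as above.)
combine: 4πI² = 105·3/35·3/35 = 27/35
take √, sign +1: I = 0.24776670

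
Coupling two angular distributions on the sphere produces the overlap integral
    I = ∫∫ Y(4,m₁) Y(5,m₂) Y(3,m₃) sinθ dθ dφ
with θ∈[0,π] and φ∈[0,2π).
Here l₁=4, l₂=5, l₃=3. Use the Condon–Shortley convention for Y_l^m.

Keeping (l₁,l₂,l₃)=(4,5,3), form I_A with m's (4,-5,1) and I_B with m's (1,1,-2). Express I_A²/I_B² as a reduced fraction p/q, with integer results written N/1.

1176/625

l's match ⇒ only the (l;m) 3-j factors differ between A and B.
A: triangle coeff Δ(4,5,3) = 1/180180; Σ_t [0,0]: t=0:+1/34560 = 1/34560; (3j)²=14/429 [(4 5 3; 4 -5 1)], sign=+1
B: triangle coeff Δ(4,5,3) = 1/180180; Σ_t [2,3]: t=2:+1/1152 t=3:−1/432 = -5/3456; (3j)²=625/36036 [(4 5 3; 1 1 -2)], sign=+1
I_A²/I_B² = (14/429)/(625/36036) = 1176/625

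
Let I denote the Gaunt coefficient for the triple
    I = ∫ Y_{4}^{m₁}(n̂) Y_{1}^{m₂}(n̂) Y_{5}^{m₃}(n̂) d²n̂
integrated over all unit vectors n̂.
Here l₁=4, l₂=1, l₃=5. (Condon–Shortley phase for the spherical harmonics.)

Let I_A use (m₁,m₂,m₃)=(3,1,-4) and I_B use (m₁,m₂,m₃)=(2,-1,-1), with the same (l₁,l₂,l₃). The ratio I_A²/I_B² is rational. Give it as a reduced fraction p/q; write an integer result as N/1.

l's match ⇒ only the (l;m) 3-j factors differ between A and B.
A: triangle coeff Δ(4,1,5) = 1/495; Σ_t [0,0]: t=0:+1/10080 = 1/10080; (3j)²=4/55 [(4 1 5; 3 1 -4)], sign=-1
B: triangle coeff Δ(4,1,5) = 1/495; Σ_t [0,0]: t=0:+1/2880 = 1/2880; (3j)²=2/165 [(4 1 5; 2 -1 -1)], sign=+1
I_A²/I_B² = (4/55)/(2/165) = 6/1

6/1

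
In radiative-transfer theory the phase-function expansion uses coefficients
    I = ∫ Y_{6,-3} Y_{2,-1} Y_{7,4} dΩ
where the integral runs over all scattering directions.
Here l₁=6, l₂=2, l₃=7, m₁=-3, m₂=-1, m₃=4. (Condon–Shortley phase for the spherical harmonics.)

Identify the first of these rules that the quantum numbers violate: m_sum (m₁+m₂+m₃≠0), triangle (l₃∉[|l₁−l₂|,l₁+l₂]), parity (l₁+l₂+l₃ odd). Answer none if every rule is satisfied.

parity

m₁+m₂+m₃ = -3 − 1 + 4 = 0  ✓
triangle: |6−2|=4 ≤ l₃=7 ≤ 6+2=8  ✓
parity: l₁+l₂+l₃ = 15 is odd  ✗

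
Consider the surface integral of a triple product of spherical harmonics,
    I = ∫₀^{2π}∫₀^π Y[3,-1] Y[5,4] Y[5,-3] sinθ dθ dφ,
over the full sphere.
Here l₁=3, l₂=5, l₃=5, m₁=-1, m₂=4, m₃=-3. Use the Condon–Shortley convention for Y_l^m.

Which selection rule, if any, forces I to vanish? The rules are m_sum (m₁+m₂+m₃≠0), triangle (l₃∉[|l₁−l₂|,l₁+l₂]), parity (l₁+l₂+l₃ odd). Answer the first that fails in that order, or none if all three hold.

m₁+m₂+m₃ = -1 + 4 − 3 = 0  ✓
triangle: |3−5|=2 ≤ l₃=5 ≤ 3+5=8  ✓
parity: l₁+l₂+l₃ = 13 is odd  ✗

parity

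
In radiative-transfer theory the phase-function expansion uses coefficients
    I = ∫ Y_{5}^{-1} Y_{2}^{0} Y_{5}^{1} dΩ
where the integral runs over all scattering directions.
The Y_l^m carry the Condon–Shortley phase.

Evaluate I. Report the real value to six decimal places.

Checks pass: Σm=0; 12 even; l₃=5∈[3,7].
(2·5+1)(2·2+1)(2·5+1) = 605
Δ: 2! 8! 2! / 13! → 1/38610
sum: t=0:+1/2880 t=1:−1/576 t=2:+1/2880 = -1/960
3j²(5 2 5; 0 0 0) = Δ·Π!·Σ² = 10/429  (sign +1)
sum: t=0:+1/5760 t=1:−1/720 t=2:+1/2304 = -1/1280
3j²(5 2 5; -1 0 1) = Δ·Π!·Σ² = 27/1430  (sign -1)
combine: 4πI² = 605·10/429·27/1430 = 45/169
take √, sign -1: I = -0.14556534

-0.145565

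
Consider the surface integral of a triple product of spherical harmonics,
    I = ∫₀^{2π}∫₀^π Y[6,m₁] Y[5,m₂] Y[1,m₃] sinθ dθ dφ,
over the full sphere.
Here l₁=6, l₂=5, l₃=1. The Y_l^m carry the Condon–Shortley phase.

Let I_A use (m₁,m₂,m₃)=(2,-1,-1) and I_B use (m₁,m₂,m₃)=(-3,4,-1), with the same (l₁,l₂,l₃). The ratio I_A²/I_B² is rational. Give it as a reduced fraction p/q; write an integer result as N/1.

Shared (l₁,l₂,l₃)=(6,5,1): N and (l;000)² cancel in I_A²/I_B².
A: Δ = 10!·2!·0!/13! = 1/858; Racah Σ t=4..4: t=4:+1/34560 = 1/34560; ⇒ 3j(6 5 1; 2 -1 -1)² = 14/429, sgn +1
B: Δ = 10!·2!·0!/13! = 1/858; Racah Σ t=9..9: t=9:−1/725760 = -1/725760; ⇒ 3j(6 5 1; -3 4 -1)² = 1/286, sgn -1
I_A²/I_B² = (14/429)/(1/286) = 28/3

28/3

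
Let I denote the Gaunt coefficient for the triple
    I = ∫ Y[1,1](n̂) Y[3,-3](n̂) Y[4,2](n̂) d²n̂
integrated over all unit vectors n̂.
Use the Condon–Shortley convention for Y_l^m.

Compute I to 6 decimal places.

0.061558

m-sum 0 ✓  L=8 even ✓  2≤4≤4 ✓
Π(2lᵢ+1) = 3×7×9 = 189
triangle coeff Δ(1,3,4) = 1/252
Σ_t [0,0]: t=0:+1/36 = 1/36
(3j)²=4/63 [(1 3 4; 0 0 0)], sign=+1
Σ_t [0,0]: t=0:+1/1440 = 1/1440
(3j)²=1/252 [(1 3 4; 1 -3 2)], sign=+1
⇒ 4πI² = 1/21
I = (+1)√(1/21/(4π)) = 0.06155813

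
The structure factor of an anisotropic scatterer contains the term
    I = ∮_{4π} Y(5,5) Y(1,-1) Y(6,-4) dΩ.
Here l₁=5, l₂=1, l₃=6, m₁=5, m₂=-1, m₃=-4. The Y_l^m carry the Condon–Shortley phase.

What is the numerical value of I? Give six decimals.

0.040859

m-sum 0 ✓  L=12 even ✓  4≤6≤6 ✓
Π(2lᵢ+1) = 11×3×13 = 429
triangle coeff Δ(5,1,6) = 1/858
Σ_t [0,0]: t=0:+1/14400 = 1/14400
(3j)²=6/143 [(5 1 6; 0 0 0)], sign=+1
Σ_t [0,0]: t=0:+1/7257600 = 1/7257600
(3j)²=1/858 [(5 1 6; 5 -1 -4)], sign=+1
⇒ 4πI² = 3/143
I = (+1)√(3/143/(4π)) = 0.04085899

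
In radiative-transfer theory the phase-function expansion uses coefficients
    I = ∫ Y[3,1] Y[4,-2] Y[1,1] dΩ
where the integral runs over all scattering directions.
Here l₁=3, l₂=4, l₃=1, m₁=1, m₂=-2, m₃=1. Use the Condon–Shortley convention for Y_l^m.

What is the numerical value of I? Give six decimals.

Checks pass: Σm=0; 8 even; l₃=1∈[1,7].
(2·3+1)(2·4+1)(2·1+1) = 189
Δ: 6! 0! 2! / 9! → 1/252
sum: t=3:−1/36 = -1/36
3j²(3 4 1; 0 0 0) = Δ·Π!·Σ² = 4/63  (sign +1)
sum: t=2:+1/96 = 1/96
3j²(3 4 1; 1 -2 1) = Δ·Π!·Σ² = 5/84  (sign +1)
combine: 4πI² = 189·4/63·5/84 = 5/7
take √, sign +1: I = 0.23841361

0.238414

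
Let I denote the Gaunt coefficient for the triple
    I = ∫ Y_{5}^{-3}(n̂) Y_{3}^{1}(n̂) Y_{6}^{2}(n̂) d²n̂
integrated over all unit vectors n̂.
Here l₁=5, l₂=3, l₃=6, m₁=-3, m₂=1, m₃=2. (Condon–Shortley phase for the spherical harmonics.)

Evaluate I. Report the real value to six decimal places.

m-sum 0 ✓  L=14 even ✓  2≤6≤8 ✓
Π(2lᵢ+1) = 11×7×13 = 1001
triangle coeff Δ(5,3,6) = 1/675675
Σ_t [0,2]: t=0:+1/8640 t=1:−1/2304 t=2:+1/8640 = -7/34560
(3j)²=7/429 [(5 3 6; 0 0 0)], sign=-1
Σ_t [0,2]: t=0:+1/1935360 t=1:−1/30240 t=2:+1/11520 = 1/18432
(3j)²=7/429 [(5 3 6; -3 1 2)], sign=+1
⇒ 4πI² = 343/1287
I = (-1)√(343/1287/(4π)) = -0.14563067

-0.145631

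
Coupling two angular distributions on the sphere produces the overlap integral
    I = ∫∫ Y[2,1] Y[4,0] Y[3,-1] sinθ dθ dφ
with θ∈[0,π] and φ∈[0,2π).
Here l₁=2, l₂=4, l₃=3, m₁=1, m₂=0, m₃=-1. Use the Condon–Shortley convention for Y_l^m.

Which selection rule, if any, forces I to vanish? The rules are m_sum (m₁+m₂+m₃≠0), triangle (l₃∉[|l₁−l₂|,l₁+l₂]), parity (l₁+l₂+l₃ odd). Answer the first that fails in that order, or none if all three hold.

parity

m₁+m₂+m₃ = 1 + 0 − 1 = 0  ✓
triangle: |2−4|=2 ≤ l₃=3 ≤ 2+4=6  ✓
parity: l₁+l₂+l₃ = 9 is odd  ✗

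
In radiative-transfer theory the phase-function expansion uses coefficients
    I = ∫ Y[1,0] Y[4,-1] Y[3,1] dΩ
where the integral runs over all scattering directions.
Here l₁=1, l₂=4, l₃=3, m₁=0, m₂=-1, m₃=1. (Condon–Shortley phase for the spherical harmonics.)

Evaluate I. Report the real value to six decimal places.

m-sum 0 ✓  L=8 even ✓  3≤3≤5 ✓
Π(2lᵢ+1) = 3×9×7 = 189
triangle coeff Δ(1,4,3) = 1/252
Σ_t [1,1]: t=1:−1/36 = -1/36
(3j)²=4/63 [(1 4 3; 0 0 0)], sign=+1
Σ_t [1,1]: t=1:−1/48 = -1/48
(3j)²=5/84 [(1 4 3; 0 -1 1)], sign=-1
⇒ 4πI² = 5/7
I = (-1)√(5/7/(4π)) = -0.23841361

-0.238414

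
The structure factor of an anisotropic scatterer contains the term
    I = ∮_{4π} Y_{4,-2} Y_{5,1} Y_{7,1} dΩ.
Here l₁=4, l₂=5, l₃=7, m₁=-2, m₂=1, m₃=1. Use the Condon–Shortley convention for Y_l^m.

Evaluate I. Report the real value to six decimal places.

m-sum 0 ✓  L=16 even ✓  1≤7≤9 ✓
Π(2lᵢ+1) = 9×11×15 = 1485
triangle coeff Δ(4,5,7) = 1/6126120
Σ_t [0,2]: t=0:+1/69120 t=1:−1/20736 t=2:+1/69120 = -1/51840
(3j)²=280/21879 [(4 5 7; 0 0 0)], sign=+1
Σ_t [0,2]: t=0:+1/2073600 t=1:−1/86400 t=2:+1/55296 = 29/4147200
(3j)²=841/145860 [(4 5 7; -2 1 1)], sign=+1
⇒ 4πI² = 58870/537251
I = (+1)√(58870/537251/(4π)) = 0.09337991

0.093380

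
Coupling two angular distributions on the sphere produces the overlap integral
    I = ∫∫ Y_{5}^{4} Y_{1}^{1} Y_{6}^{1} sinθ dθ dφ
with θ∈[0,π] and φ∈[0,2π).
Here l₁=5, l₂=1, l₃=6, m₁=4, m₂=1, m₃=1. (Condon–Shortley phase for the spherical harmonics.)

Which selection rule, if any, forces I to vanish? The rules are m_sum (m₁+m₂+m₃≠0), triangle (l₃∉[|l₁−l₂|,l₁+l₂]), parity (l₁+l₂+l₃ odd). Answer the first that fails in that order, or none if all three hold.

Σmᵢ = 6  ✗
l₃∈[|l₁−l₂|,l₁+l₂]=[4,6], have l₃=6
Σlᵢ = 12 ⇒ even

m_sum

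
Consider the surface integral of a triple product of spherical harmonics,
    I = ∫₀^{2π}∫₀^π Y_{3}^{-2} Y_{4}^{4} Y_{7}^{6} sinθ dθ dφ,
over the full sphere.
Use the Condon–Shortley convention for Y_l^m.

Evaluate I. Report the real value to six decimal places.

Σmᵢ = 8 ≠ 0, so the φ-integral vanishes; I = 0

0.000000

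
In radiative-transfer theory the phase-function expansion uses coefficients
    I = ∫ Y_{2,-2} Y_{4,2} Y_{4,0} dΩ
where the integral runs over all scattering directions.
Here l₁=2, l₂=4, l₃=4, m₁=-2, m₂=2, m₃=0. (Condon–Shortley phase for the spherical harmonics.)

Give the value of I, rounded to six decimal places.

-0.190365

Checks pass: Σm=0; 10 even; l₃=4∈[2,6].
(2·2+1)(2·4+1)(2·4+1) = 405
Δ: 2! 2! 6! / 11! → 1/13860
sum: t=0:+1/192 t=1:−1/36 t=2:+1/192 = -5/288
3j²(2 4 4; 0 0 0) = Δ·Π!·Σ² = 20/693  (sign -1)
sum: t=2:+1/192 = 1/192
3j²(2 4 4; -2 2 0) = Δ·Π!·Σ² = 3/77  (sign +1)
combine: 4πI² = 405·20/693·3/77 = 2700/5929
take √, sign -1: I = -0.19036462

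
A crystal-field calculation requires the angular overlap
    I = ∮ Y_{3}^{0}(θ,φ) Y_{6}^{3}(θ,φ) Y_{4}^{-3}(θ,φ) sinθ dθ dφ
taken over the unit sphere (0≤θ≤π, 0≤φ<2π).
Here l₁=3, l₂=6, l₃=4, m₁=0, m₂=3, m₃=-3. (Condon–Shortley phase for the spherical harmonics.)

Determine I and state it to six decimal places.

l₁+l₂+l₃=13 is odd: 3j(l;000)=0 ⇒ I=0

0.000000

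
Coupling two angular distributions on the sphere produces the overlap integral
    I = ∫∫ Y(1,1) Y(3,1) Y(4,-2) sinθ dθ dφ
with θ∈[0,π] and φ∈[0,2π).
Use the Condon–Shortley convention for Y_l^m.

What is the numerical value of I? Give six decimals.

0.238414

Checks pass: Σm=0; 8 even; l₃=4∈[2,4].
(2·1+1)(2·3+1)(2·4+1) = 189
Δ: 0! 2! 6! / 9! → 1/252
sum: t=0:+1/36 = 1/36
3j²(1 3 4; 0 0 0) = Δ·Π!·Σ² = 4/63  (sign +1)
sum: t=0:+1/96 = 1/96
3j²(1 3 4; 1 1 -2) = Δ·Π!·Σ² = 5/84  (sign +1)
combine: 4πI² = 189·4/63·5/84 = 5/7
take √, sign +1: I = 0.23841361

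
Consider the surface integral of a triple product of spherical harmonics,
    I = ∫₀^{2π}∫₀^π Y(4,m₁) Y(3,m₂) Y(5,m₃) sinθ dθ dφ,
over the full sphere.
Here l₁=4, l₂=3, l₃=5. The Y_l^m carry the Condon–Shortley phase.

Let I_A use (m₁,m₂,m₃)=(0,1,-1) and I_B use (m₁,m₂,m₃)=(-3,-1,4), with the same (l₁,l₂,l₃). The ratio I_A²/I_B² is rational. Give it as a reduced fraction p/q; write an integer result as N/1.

Same 4,3,5: normalisation and zero-m 3j drop out of the ratio.
A: Δ: 2! 6! 4! / 13! → 1/180180; sum: t=0:+1/2304 t=1:−1/216 t=2:+1/384 = -11/6912; 3j²(4 3 5; 0 1 -1) = Δ·Π!·Σ² = 11/1638  (sign -1)
B: Δ: 2! 6! 4! / 13! → 1/180180; sum: t=1:−1/4320 t=2:+1/5760 = -1/17280; 3j²(4 3 5; -3 -1 4) = Δ·Π!·Σ² = 7/4290  (sign +1)
I_A²/I_B² = (11/1638)/(7/4290) = 605/147

605/147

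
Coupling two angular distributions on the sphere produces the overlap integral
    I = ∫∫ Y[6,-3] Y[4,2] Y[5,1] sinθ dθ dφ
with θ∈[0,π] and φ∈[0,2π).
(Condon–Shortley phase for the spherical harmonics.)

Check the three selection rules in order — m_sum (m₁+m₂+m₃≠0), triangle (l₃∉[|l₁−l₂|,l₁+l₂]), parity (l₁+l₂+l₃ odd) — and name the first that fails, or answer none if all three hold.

parity

Σmᵢ = 0  ✓
l₃∈[|l₁−l₂|,l₁+l₂]=[2,10], have l₃=5  ✓
Σlᵢ = 15 ⇒ odd  ✗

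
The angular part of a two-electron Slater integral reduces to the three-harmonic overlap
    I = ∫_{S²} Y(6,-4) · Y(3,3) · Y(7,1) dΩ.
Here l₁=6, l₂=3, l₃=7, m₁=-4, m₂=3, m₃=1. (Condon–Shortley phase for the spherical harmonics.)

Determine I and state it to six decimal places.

Rules hold: Σm=0, L=16 even, 3≤7≤9.
N = 13·7·15 = 1365
Δ = 2!·10!·4!/17! = 1/2042040
Racah Σ t=0..2: t=0:+1/207360 t=1:−1/57600 t=2:+1/207360 = -1/129600
⇒ 3j(6 3 7; 0 0 0)² = 168/12155, sgn +1
Racah Σ t=2..2: t=2:+1/3870720 = 1/3870720
⇒ 3j(6 3 7; -4 3 1)² = 675/136136, sgn +1
4πI² = N·(3j₀)²·(3jₘ)² = 42525/454597
I = +1·√(0.0935444/4π) = 0.08627877

0.086279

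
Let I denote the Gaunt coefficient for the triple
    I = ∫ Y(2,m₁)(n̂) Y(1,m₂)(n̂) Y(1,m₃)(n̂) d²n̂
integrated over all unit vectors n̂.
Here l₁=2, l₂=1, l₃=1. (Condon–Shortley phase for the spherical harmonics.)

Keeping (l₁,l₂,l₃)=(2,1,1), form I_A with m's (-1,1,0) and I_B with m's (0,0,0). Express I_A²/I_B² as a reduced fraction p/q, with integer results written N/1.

3/4

Same 2,1,1: normalisation and zero-m 3j drop out of the ratio.
A: Δ: 2! 2! 0! / 5! → 1/30; sum: t=2:+1/2 = 1/2; 3j²(2 1 1; -1 1 0) = Δ·Π!·Σ² = 1/10  (sign -1)
B: Δ: 2! 2! 0! / 5! → 1/30; sum: t=1:−1/1 = -1/1; 3j²(2 1 1; 0 0 0) = Δ·Π!·Σ² = 2/15  (sign +1)
I_A²/I_B² = (1/10)/(2/15) = 3/4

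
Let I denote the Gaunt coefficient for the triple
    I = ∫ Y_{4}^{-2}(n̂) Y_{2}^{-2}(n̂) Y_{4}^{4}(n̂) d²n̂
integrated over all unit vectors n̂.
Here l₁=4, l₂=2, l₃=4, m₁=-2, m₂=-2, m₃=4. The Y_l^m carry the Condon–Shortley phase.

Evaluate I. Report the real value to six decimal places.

Checks pass: Σm=0; 10 even; l₃=4∈[2,6].
(2·4+1)(2·2+1)(2·4+1) = 405
Δ: 2! 6! 2! / 11! → 1/13860
sum: t=0:+1/192 t=1:−1/36 t=2:+1/192 = -5/288
3j²(4 2 4; 0 0 0) = Δ·Π!·Σ² = 20/693  (sign -1)
sum: t=0:+1/2880 = 1/2880
3j²(4 2 4; -2 -2 4) = Δ·Π!·Σ² = 2/165  (sign +1)
combine: 4πI² = 405·20/693·2/165 = 120/847
take √, sign -1: I = -0.10618031

-0.106180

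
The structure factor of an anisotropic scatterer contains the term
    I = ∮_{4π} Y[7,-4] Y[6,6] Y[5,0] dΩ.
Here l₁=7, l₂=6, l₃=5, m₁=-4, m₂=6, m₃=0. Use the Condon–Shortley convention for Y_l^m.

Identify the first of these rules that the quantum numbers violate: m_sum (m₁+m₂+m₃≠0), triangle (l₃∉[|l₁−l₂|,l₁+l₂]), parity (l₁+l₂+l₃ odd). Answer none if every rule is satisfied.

m₁+m₂+m₃ = -4 + 6 + 0 = 2  ✗
triangle: |7−6|=1 ≤ l₃=5 ≤ 7+6=13
parity: l₁+l₂+l₃ = 18 is even

m_sum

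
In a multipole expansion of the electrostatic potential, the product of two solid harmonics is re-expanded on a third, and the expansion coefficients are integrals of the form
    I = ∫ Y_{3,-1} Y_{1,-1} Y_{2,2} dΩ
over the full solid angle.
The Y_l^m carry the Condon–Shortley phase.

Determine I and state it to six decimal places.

Rules hold: Σm=0, L=6 even, 2≤2≤4.
N = 7·3·5 = 105
Δ = 2!·4!·0!/7! = 1/105
Racah Σ t=1..1: t=1:−1/4 = -1/4
⇒ 3j(3 1 2; 0 0 0)² = 3/35, sgn -1
Racah Σ t=0..0: t=0:+1/48 = 1/48
⇒ 3j(3 1 2; -1 -1 2)² = 1/105, sgn +1
4πI² = N·(3j₀)²·(3jₘ)² = 3/35
I = -1·√(0.0857143/4π) = -0.08258890

-0.082589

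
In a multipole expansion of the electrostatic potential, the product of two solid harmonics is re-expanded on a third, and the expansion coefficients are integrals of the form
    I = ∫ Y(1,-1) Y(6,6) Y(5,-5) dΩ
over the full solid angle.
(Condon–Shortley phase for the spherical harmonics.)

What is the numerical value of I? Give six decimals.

0.331940

Checks pass: Σm=0; 12 even; l₃=5∈[5,7].
(2·1+1)(2·6+1)(2·5+1) = 429
Δ: 2! 0! 10! / 13! → 1/858
sum: t=1:−1/14400 = -1/14400
3j²(1 6 5; 0 0 0) = Δ·Π!·Σ² = 6/143  (sign +1)
sum: t=2:+1/7257600 = 1/7257600
3j²(1 6 5; -1 6 -5) = Δ·Π!·Σ² = 1/13  (sign +1)
combine: 4πI² = 429·6/143·1/13 = 18/13
take √, sign +1: I = 0.33194004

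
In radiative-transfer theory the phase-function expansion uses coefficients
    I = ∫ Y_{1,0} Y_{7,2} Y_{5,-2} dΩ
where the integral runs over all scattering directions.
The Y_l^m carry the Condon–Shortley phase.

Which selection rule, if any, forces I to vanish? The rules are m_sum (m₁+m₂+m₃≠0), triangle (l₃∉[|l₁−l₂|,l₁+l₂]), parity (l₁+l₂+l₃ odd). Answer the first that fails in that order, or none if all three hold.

triangle

m₁+m₂+m₃ = 0 + 2 − 2 = 0  ✓
triangle: |1−7|=6 ≤ l₃=5 ≤ 1+7=8  ✗
parity: l₁+l₂+l₃ = 13 is odd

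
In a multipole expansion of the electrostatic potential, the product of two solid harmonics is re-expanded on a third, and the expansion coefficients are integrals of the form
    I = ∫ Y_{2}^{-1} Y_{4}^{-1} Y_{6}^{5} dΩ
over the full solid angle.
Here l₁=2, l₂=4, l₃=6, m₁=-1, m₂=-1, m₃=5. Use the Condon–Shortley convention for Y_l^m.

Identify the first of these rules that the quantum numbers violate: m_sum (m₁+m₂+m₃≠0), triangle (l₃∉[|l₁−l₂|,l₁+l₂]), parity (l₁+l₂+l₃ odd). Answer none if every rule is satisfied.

m_sum

azimuthal sum: -1 − 1 + 5 = 3  ✗
2 ≤ 6 ≤ 6 (triangle on l)
L = 2 + 4 + 6 = 12 (even)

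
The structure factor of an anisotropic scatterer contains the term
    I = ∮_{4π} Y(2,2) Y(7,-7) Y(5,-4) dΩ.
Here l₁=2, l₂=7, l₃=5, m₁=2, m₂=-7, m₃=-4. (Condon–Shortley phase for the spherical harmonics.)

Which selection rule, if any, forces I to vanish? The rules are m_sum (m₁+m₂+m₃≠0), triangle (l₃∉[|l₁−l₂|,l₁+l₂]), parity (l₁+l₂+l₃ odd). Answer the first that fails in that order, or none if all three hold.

m_sum

Σmᵢ = -9  ✗
l₃∈[|l₁−l₂|,l₁+l₂]=[5,9], have l₃=5
Σlᵢ = 14 ⇒ even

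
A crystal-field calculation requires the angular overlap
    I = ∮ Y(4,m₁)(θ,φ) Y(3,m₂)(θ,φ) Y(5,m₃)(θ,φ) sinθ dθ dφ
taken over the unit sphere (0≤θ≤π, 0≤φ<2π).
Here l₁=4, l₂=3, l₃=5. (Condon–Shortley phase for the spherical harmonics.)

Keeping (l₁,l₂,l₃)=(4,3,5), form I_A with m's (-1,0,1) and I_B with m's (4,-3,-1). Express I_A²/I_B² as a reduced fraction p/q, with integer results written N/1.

361/70

l's match ⇒ only the (l;m) 3-j factors differ between A and B.
A: triangle coeff Δ(4,3,5) = 1/180180; Σ_t [0,2]: t=0:+1/1440 t=1:−1/192 t=2:+1/432 = -19/8640; (3j)²=361/30030 [(4 3 5; -1 0 1)], sign=-1
B: triangle coeff Δ(4,3,5) = 1/180180; Σ_t [0,0]: t=0:+1/34560 = 1/34560; (3j)²=1/429 [(4 3 5; 4 -3 -1)], sign=+1
I_A²/I_B² = (361/30030)/(1/429) = 361/70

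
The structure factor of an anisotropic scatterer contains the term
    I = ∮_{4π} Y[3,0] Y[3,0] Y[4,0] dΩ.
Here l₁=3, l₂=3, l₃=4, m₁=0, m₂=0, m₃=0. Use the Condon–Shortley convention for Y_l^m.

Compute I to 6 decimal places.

Checks pass: Σm=0; 10 even; l₃=4∈[0,6].
(2·3+1)(2·3+1)(2·4+1) = 441
Δ: 2! 4! 4! / 11! → 1/34650
sum: t=0:+1/72 t=1:−1/16 t=2:+1/72 = -5/144
3j²(3 3 4; 0 0 0) = Δ·Π!·Σ² = 2/77  (sign -1)
(m-triple is (0,0,0) — same symbol as above.)
combine: 4πI² = 441·2/77·2/77 = 36/121
take √, sign +1: I = 0.15386989

0.153870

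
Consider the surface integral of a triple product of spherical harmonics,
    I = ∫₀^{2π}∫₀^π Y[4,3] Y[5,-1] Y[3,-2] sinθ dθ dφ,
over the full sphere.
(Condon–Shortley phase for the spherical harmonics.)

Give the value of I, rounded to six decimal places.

m-sum 0 ✓  L=12 even ✓  1≤3≤9 ✓
Π(2lᵢ+1) = 9×11×7 = 693
triangle coeff Δ(4,5,3) = 1/180180
Σ_t [2,4]: t=2:+1/576 t=3:−1/144 t=4:+1/576 = -1/288
(3j)²=20/1001 [(4 5 3; 0 0 0)], sign=+1
Σ_t [0,1]: t=0:+1/17280 t=1:−1/1440 = -11/17280
(3j)²=11/468 [(4 5 3; 3 -1 -2)], sign=+1
⇒ 4πI² = 55/169
I = (+1)√(55/169/(4π)) = 0.16092854

0.160929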